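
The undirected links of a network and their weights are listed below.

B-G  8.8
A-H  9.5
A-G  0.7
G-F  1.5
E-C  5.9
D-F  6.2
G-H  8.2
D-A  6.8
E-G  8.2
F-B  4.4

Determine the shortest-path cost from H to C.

22.3

Candidate routes:
H–G–E–C: 8.2+8.2+5.9 = 22.3
H–A–G–E–C: 9.5+0.7+8.2+5.9 = 24.3
Cheapest is H–G–E–C at 22.3.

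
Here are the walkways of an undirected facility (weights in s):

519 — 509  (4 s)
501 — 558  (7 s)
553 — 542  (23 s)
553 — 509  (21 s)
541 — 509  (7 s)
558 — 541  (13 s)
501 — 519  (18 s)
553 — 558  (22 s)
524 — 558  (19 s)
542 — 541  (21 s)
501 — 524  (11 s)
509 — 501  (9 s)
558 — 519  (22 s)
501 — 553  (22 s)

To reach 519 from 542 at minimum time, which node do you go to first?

541

Candidate routes:
542 → 553 → 509 → 519: 23+21+4 = 48
542 → 541 → 509 → 501 → 519: 21+7+9+18 = 55
542 → 541 → 558 → 501 → 509 → 519: 21+13+7+9+4 = 54
542 → 541 → 509 → 519: 21+7+4 = 32
The minimum is 32 s via 542 → 541 → 509 → 519.
So from 542 the first move is to 541.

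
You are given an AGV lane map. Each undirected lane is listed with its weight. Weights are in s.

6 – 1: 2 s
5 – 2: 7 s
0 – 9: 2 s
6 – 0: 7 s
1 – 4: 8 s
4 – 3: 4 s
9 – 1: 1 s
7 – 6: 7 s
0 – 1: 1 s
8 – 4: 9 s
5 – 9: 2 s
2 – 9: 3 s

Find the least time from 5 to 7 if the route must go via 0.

Shortest 5→0: 5–9–0 = 4
Best 0 to 7: 0–1–6–7 costing 10
Total via 0: 4 + 10 = 14 s.

14 s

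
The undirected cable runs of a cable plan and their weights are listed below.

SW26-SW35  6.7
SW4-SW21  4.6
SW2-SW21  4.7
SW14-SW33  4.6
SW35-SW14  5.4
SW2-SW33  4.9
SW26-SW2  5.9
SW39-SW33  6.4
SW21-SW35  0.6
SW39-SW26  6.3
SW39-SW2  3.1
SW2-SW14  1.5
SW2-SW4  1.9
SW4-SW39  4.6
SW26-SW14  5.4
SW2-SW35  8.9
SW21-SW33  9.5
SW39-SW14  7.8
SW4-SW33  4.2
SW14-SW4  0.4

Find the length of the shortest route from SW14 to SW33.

Compare a few routes:
SW14 - SW4 - SW2 - SW33: 0.4+1.9+4.9 = 7.2
SW14 - SW2 - SW33: 1.5+4.9 = 6.4
SW14 - SW33: 4.6 = 4.6
Cheapest is SW14 - SW33 at 4.6.

4.6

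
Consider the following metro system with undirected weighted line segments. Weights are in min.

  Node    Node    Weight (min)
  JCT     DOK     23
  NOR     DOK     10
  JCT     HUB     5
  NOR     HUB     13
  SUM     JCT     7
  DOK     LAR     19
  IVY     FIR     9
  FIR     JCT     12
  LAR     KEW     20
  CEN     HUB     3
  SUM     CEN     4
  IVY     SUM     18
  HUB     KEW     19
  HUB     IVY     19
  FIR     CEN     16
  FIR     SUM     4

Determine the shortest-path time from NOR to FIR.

24 min

Compare a few routes:
NOR → HUB → CEN → SUM → FIR: 13+3+4+4 = 24
NOR → HUB → JCT → SUM → FIR: 13+5+7+4 = 29
NOR → HUB → CEN → FIR: 13+3+16 = 32
NOR → HUB → JCT → FIR: 13+5+12 = 30
Cheapest is NOR → HUB → CEN → SUM → FIR at 24 min.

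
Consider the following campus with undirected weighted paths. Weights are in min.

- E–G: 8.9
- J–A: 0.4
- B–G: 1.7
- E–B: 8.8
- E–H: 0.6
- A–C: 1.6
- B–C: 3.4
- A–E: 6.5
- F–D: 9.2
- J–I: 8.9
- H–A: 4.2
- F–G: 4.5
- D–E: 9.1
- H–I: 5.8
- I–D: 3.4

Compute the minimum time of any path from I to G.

15.3 min

Settle nodes by increasing distance from I:
I: 0
D: 3.4  (via I)
H: 5.8  (via I)
E: 6.4  (via H)
J: 8.9  (via I)
A: 9.3  (via J)
C: 10.9  (via A)
F: 12.6  (via D)
B: 14.3  (via C)
G: 15.3  (via E)
Shortest route: I → H → E → G = 15.3 min.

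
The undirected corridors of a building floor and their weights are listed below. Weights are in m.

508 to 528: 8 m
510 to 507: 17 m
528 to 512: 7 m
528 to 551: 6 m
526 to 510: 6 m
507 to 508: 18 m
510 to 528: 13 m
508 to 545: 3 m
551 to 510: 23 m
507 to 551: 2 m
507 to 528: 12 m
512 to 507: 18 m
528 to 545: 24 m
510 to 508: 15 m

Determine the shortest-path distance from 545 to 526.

Candidate routes:
545–508–510–526: 3+15+6 = 24
545–508–528–510–526: 3+8+13+6 = 30
545–508–528–551–507–510–526: 3+8+6+2+17+6 = 42
The minimum is 24 m via 545–508–510–526.

24 m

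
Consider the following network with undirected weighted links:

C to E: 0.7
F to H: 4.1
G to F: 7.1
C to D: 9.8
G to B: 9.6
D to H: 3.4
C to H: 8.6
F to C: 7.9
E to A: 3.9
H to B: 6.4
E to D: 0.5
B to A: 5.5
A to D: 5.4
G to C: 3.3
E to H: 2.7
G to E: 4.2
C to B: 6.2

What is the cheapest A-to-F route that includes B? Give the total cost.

Shortest A→B: A–B = 5.5
Shortest B→F: B–H–F = 10.5
Total via B: 5.5 + 10.5 = 16.

16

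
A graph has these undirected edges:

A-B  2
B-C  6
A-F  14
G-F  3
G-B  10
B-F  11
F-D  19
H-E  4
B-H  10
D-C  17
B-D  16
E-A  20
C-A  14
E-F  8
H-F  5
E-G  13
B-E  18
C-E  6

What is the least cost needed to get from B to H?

10

Enumerating some paths:
B → F → H: 11+5 = 16
B → H: 10 = 10
The minimum is 10 via B → H.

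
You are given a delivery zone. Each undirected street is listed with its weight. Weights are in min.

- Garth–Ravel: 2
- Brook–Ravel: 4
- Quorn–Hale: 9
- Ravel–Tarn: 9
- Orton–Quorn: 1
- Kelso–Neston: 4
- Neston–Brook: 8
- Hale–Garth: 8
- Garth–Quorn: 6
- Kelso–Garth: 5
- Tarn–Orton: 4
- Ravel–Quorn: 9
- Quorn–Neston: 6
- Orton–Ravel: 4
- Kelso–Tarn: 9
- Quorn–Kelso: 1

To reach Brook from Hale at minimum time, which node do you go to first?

Garth

Candidate routes:
Hale - Quorn - Garth - Ravel - Brook: 9+6+2+4 = 21
Hale - Garth - Ravel - Brook: 8+2+4 = 14
Hale - Quorn - Orton - Ravel - Brook: 9+1+4+4 = 18
Cheapest is Hale - Garth - Ravel - Brook at 14 min.
So from Hale the first move is to Garth.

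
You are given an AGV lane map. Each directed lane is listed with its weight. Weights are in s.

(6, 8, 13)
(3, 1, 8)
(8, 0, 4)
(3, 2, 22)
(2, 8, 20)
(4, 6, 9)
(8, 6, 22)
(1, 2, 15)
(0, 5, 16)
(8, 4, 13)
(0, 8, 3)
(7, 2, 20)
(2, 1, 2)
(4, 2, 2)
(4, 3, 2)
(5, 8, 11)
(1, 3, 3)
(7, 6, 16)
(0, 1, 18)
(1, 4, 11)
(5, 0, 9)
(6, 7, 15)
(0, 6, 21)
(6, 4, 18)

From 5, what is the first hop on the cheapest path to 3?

8

Candidate routes:
5 - 8 - 4 - 3: 11+13+2 = 26
5 - 0 - 8 - 4 - 3: 9+3+13+2 = 27
The minimum is 26 s via 5 - 8 - 4 - 3.
So from 5 the first move is to 8.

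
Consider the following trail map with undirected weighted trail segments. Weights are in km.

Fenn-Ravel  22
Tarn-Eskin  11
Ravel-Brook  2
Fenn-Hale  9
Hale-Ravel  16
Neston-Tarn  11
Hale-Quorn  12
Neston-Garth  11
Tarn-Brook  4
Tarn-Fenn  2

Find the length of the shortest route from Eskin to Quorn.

34 km

Shortest distances from Eskin:
Eskin: 0
Tarn: 11  (via Eskin)
Fenn: 13  (via Tarn)
Brook: 15  (via Tarn)
Ravel: 17  (via Brook)
Hale: 22  (via Fenn)
Neston: 22  (via Tarn)
Garth: 33  (via Neston)
Quorn: 34  (via Hale)
Shortest route: Eskin–Tarn–Fenn–Hale–Quorn = 34 km.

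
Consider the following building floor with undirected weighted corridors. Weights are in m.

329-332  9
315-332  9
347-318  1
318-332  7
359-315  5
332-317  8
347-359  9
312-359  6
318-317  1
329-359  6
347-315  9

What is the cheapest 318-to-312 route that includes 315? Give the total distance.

21 m

Best 318 to 315: 318–347–315 costing 10
Shortest 315→312: 315–359–312 = 11
Total via 315: 10 + 11 = 21 m.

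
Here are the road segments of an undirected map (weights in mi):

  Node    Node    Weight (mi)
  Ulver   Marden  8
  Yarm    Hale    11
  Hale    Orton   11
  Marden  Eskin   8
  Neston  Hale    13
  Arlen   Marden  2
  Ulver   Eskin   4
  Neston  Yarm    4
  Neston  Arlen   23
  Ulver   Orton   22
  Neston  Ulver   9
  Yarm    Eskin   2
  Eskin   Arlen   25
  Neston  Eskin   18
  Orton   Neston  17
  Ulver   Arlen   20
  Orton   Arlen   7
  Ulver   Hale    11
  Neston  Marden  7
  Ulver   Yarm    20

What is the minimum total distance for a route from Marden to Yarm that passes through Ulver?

14 mi

Shortest Marden→Ulver: Marden–Ulver = 8
Best Ulver to Yarm: Ulver–Eskin–Yarm costing 6
Total via Ulver: 8 + 6 = 14 mi.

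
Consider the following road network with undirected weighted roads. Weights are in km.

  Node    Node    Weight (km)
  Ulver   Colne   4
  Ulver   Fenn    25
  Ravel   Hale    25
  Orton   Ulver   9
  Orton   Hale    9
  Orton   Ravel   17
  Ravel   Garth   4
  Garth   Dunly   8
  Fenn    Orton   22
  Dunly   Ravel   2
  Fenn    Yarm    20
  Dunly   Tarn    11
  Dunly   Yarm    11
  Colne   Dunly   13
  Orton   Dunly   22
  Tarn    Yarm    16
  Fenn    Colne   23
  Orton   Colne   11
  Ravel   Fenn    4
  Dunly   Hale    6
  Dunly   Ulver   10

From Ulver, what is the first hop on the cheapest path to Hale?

Dunly

Enumerating some paths:
Ulver–Orton–Hale: 9+9 = 18
Ulver–Colne–Dunly–Hale: 4+13+6 = 23
Ulver–Dunly–Hale: 10+6 = 16
The minimum is 16 km via Ulver–Dunly–Hale.
So from Ulver the first move is to Dunly.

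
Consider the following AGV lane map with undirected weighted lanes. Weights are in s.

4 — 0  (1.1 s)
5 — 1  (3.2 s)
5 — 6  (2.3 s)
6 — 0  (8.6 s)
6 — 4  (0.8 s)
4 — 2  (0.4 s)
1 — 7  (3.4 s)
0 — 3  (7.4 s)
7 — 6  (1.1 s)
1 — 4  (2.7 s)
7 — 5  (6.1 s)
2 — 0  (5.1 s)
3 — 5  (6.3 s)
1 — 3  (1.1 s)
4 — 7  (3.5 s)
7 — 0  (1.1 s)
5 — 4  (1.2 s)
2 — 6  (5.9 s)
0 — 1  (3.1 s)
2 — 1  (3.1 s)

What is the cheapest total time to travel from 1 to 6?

Shortest distances from 1:
1: 0
3: 1.1  (via 1)
4: 2.7  (via 1)
0: 3.1  (via 1)
2: 3.1  (via 1)
5: 3.2  (via 1)
7: 3.4  (via 1)
6: 3.5  (via 4)
Shortest route: 1 → 4 → 6 = 3.5 s.

3.5 s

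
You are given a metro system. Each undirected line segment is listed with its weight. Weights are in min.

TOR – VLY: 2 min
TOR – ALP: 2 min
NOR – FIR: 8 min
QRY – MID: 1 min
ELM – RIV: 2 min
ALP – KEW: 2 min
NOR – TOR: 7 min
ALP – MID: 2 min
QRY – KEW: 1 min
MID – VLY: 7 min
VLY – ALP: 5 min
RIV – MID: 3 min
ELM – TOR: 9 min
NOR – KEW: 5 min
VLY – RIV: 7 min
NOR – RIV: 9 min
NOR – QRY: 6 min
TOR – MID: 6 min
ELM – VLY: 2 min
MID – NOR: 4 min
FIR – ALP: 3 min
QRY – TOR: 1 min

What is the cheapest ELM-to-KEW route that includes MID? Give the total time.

7 min

Best ELM to MID: ELM → RIV → MID costing 5
Shortest MID→KEW: MID → QRY → KEW = 2
Total via MID: 5 + 2 = 7 min.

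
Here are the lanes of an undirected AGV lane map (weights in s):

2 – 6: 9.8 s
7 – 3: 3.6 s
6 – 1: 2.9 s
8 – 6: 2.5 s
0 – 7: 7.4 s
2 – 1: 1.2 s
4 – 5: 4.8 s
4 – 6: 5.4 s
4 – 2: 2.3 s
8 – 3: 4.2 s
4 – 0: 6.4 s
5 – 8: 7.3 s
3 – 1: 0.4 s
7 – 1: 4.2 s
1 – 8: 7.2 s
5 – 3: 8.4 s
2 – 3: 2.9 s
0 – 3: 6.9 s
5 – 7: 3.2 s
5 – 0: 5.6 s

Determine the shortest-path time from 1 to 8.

Settle nodes by increasing distance from 1:
1: 0
3: 0.4  (via 1)
2: 1.2  (via 1)
6: 2.9  (via 1)
4: 3.5  (via 2)
7: 4  (via 3)
8: 4.6  (via 3)
Shortest route: 1–3–8 = 4.6 s.

4.6 s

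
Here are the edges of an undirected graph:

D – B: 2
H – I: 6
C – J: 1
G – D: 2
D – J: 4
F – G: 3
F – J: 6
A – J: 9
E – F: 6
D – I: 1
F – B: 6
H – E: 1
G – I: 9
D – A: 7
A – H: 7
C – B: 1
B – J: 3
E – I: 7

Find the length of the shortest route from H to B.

Candidate routes:
H → E → I → D → B: 1+7+1+2 = 11
H → I → D → B: 6+1+2 = 9
Cheapest is H → I → D → B at 9.

9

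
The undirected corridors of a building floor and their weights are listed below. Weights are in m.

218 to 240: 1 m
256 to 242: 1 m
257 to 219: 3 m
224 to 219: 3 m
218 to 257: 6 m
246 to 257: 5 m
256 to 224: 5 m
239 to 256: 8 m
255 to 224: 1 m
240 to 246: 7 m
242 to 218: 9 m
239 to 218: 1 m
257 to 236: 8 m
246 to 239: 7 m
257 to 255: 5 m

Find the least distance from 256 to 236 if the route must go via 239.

23 m

Shortest 256→239: 256–239 = 8
Best 239 to 236: 239–218–257–236 costing 15
Total via 239: 8 + 15 = 23 m.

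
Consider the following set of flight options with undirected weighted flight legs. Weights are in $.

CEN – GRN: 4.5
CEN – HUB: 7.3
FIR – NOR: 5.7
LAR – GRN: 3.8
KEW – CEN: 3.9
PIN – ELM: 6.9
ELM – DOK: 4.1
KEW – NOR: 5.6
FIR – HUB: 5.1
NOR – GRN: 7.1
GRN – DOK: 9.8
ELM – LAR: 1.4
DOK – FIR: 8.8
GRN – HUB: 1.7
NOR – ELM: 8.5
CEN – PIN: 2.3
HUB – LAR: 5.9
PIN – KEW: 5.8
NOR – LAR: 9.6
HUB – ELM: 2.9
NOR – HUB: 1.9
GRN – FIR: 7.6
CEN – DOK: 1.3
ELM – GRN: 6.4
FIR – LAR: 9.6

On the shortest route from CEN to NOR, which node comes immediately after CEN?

GRN

Compare a few routes:
CEN - HUB - NOR: 7.3+1.9 = 9.2
CEN - DOK - ELM - HUB - NOR: 1.3+4.1+2.9+1.9 = 10.2
CEN - KEW - NOR: 3.9+5.6 = 9.5
CEN - GRN - HUB - NOR: 4.5+1.7+1.9 = 8.1
The minimum is $8.1 via CEN - GRN - HUB - NOR.
So from CEN the first move is to GRN.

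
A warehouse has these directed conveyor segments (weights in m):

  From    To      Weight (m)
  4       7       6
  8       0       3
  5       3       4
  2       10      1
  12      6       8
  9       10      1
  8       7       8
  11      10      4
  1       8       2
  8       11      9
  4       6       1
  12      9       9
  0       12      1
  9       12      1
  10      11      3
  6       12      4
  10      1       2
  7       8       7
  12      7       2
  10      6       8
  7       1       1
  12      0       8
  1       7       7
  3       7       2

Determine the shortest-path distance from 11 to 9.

Running Dijkstra from 11:
11: 0
10: 4  (via 11)
1: 6  (via 10)
8: 8  (via 1)
0: 11  (via 8)
6: 12  (via 10)
12: 12  (via 0)
7: 13  (via 1)
9: 21  (via 12)
Shortest route: 11–10–1–8–0–12–9 = 21 m.

21 m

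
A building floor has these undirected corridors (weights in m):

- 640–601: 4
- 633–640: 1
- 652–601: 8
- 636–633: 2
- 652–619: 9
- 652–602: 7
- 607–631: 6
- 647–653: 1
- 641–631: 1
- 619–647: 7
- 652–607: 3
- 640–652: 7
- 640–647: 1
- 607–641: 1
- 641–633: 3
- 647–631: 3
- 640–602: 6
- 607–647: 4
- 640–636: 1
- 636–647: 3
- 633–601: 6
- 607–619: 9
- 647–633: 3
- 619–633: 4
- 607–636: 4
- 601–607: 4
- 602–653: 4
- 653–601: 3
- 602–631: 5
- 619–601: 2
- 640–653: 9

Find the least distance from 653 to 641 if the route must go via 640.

Shortest 653→640: 653 → 647 → 640 = 2
Shortest 640→641: 640 → 633 → 641 = 4
Total via 640: 2 + 4 = 6 m.

6 m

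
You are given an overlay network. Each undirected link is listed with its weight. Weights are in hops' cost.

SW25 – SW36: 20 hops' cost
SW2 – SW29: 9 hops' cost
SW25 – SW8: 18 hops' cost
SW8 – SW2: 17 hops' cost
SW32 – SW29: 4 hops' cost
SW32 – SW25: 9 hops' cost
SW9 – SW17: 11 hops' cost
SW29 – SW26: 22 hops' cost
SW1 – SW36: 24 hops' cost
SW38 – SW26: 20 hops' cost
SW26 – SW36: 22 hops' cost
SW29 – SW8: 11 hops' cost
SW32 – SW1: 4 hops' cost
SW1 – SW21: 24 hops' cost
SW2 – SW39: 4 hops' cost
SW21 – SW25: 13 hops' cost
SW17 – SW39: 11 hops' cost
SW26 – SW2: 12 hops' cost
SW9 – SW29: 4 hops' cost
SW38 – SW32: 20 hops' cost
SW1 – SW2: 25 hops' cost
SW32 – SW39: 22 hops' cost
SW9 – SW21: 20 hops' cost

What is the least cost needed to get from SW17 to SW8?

26 hops' cost

Shortest distances from SW17:
SW17: 0
SW9: 11  (via SW17)
SW39: 11  (via SW17)
SW29: 15  (via SW9)
SW2: 15  (via SW39)
SW32: 19  (via SW29)
SW1: 23  (via SW32)
SW8: 26  (via SW29)
Shortest route: SW17 → SW9 → SW29 → SW8 = 26 hops' cost.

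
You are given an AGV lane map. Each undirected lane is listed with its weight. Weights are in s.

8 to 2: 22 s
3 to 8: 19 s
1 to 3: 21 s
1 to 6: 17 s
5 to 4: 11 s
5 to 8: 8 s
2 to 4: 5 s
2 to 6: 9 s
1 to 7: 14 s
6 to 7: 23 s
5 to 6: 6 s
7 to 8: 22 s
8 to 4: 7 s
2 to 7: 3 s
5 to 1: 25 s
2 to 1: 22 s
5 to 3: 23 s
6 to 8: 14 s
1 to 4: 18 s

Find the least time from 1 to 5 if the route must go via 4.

Best 1 to 4: 1 → 4 costing 18
Shortest 4→5: 4 → 5 = 11
Total via 4: 18 + 11 = 29 s.

29 s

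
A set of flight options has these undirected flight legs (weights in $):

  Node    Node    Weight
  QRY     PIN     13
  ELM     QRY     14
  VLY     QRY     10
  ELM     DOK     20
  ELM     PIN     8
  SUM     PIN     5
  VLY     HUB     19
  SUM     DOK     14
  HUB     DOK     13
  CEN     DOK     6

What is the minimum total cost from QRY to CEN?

Candidate routes:
QRY–ELM–DOK–CEN: 14+20+6 = 40
QRY–PIN–SUM–DOK–CEN: 13+5+14+6 = 38
Cheapest is QRY–PIN–SUM–DOK–CEN at $38.

$38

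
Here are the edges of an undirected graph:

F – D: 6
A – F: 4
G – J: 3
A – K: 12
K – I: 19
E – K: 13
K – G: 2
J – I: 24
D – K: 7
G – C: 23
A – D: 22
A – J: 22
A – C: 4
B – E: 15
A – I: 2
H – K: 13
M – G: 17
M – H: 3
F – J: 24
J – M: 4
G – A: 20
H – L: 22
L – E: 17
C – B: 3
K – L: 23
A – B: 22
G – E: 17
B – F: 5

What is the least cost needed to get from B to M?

27

Enumerating some paths:
B–C–A–K–G–J–M: 3+4+12+2+3+4 = 28
B–F–A–K–G–J–M: 5+4+12+2+3+4 = 30
B–F–D–K–G–J–M: 5+6+7+2+3+4 = 27
B–C–G–J–M: 3+23+3+4 = 33
The minimum is 27 via B–F–D–K–G–J–M.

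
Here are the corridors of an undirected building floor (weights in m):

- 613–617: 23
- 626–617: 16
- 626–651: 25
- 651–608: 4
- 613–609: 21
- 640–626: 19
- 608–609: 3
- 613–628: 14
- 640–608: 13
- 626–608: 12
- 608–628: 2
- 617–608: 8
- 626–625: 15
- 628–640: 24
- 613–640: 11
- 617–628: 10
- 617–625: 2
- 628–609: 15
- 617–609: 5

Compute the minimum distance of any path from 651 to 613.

20 m

Candidate routes:
651–608–609–613: 4+3+21 = 28
651–608–640–613: 4+13+11 = 28
651–608–628–613: 4+2+14 = 20
Cheapest is 651–608–628–613 at 20 m.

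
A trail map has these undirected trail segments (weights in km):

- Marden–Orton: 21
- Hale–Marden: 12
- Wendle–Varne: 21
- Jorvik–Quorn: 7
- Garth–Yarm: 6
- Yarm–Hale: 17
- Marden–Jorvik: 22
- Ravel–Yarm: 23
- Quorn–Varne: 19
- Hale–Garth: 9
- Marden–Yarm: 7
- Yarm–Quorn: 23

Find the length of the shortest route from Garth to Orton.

Settle nodes by increasing distance from Garth:
Garth: 0
Yarm: 6  (via Garth)
Hale: 9  (via Garth)
Marden: 13  (via Yarm)
Quorn: 29  (via Yarm)
Ravel: 29  (via Yarm)
Orton: 34  (via Marden)
Shortest route: Garth–Yarm–Marden–Orton = 34 km.

34 km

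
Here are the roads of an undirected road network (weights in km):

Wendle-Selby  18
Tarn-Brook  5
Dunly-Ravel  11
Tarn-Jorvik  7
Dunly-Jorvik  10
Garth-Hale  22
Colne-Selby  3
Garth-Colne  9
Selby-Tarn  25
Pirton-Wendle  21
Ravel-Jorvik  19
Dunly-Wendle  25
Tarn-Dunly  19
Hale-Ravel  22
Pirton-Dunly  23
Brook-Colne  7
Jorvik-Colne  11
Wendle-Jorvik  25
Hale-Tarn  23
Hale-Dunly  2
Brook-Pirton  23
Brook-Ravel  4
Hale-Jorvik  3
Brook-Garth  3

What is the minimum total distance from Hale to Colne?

Running Dijkstra from Hale:
Hale: 0
Dunly: 2  (via Hale)
Jorvik: 3  (via Hale)
Tarn: 10  (via Jorvik)
Ravel: 13  (via Dunly)
Colne: 14  (via Jorvik)
Shortest route: Hale–Jorvik–Colne = 14 km.

14 km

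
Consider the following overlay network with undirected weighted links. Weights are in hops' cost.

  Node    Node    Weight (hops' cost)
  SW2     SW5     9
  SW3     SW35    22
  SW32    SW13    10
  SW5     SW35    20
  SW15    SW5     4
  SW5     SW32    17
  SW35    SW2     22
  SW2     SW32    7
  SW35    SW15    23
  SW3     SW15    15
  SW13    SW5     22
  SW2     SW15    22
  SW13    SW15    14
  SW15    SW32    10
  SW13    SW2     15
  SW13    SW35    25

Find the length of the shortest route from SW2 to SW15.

13 hops' cost

Shortest distances from SW2:
SW2: 0
SW32: 7  (via SW2)
SW5: 9  (via SW2)
SW15: 13  (via SW5)
Shortest route: SW2 → SW5 → SW15 = 13 hops' cost.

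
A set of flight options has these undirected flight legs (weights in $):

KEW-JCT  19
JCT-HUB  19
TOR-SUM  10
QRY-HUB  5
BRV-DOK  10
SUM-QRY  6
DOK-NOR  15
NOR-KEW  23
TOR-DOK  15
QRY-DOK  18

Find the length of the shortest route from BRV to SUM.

$34

Settle nodes by increasing distance from BRV:
BRV: 0
DOK: 10  (via BRV)
NOR: 25  (via DOK)
TOR: 25  (via DOK)
QRY: 28  (via DOK)
HUB: 33  (via QRY)
SUM: 34  (via QRY)
Shortest route: BRV → DOK → QRY → SUM = $34.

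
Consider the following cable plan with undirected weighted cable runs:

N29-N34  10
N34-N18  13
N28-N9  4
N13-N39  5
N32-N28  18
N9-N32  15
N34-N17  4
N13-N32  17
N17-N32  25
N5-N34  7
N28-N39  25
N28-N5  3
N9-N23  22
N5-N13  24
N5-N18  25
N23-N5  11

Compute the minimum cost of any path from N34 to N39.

Compare a few routes:
N34 → N5 → N28 → N39: 7+3+25 = 35
N34 → N5 → N13 → N39: 7+24+5 = 36
Cheapest is N34 → N5 → N28 → N39 at 35.

35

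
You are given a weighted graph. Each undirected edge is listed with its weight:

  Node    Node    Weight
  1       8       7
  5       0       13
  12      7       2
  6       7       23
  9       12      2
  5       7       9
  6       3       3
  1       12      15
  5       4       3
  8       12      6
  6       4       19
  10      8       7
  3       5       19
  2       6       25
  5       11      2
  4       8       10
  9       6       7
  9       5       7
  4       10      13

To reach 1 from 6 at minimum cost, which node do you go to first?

Compare a few routes:
6 → 9 → 12 → 8 → 1: 7+2+6+7 = 22
6 → 9 → 12 → 1: 7+2+15 = 24
Cheapest is 6 → 9 → 12 → 8 → 1 at 22.
So from 6 the first move is to 9.

9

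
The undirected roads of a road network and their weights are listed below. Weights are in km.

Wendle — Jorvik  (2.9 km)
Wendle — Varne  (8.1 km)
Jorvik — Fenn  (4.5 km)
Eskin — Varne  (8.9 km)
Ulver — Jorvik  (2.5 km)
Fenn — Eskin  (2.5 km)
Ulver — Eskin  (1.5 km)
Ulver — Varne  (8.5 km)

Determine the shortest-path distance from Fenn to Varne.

11.4 km

Compare a few routes:
Fenn → Eskin → Ulver → Varne: 2.5+1.5+8.5 = 12.5
Fenn → Eskin → Varne: 2.5+8.9 = 11.4
Cheapest is Fenn → Eskin → Varne at 11.4 km.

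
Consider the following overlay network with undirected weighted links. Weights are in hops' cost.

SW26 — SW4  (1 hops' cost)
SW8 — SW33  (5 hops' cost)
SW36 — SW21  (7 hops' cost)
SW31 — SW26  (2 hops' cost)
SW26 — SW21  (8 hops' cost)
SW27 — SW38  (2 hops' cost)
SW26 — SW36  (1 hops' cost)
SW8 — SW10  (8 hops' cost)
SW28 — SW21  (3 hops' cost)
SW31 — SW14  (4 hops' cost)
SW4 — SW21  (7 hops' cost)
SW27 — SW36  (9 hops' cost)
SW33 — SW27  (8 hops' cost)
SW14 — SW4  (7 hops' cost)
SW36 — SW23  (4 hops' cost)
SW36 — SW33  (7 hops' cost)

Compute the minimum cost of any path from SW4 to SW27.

11 hops' cost

Compare a few routes:
SW4 → SW14 → SW31 → SW26 → SW36 → SW27: 7+4+2+1+9 = 23
SW4 → SW26 → SW36 → SW33 → SW27: 1+1+7+8 = 17
SW4 → SW26 → SW36 → SW27: 1+1+9 = 11
The minimum is 11 hops' cost via SW4 → SW26 → SW36 → SW27.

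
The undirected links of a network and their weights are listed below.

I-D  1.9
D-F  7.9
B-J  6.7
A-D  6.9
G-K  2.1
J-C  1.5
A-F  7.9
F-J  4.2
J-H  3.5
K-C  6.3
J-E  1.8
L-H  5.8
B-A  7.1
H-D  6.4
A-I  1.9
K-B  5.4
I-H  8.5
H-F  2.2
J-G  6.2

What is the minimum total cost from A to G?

Candidate routes:
A → B → K → G: 7.1+5.4+2.1 = 14.6
A → F → J → G: 7.9+4.2+6.2 = 18.3
Cheapest is A → B → K → G at 14.6.

14.6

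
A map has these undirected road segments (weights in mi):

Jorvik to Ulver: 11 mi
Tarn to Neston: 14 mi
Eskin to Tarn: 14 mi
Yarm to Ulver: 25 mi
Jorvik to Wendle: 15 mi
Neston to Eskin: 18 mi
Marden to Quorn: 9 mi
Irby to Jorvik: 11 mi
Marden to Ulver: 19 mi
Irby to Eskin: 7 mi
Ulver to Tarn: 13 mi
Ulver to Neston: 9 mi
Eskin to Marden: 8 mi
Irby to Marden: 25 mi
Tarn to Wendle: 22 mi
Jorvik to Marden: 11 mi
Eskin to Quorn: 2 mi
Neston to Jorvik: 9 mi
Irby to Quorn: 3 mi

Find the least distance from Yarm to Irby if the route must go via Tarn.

Shortest Yarm→Tarn: Yarm → Ulver → Tarn = 38
Best Tarn to Irby: Tarn → Eskin → Quorn → Irby costing 19
Total via Tarn: 38 + 19 = 57 mi.

57 mi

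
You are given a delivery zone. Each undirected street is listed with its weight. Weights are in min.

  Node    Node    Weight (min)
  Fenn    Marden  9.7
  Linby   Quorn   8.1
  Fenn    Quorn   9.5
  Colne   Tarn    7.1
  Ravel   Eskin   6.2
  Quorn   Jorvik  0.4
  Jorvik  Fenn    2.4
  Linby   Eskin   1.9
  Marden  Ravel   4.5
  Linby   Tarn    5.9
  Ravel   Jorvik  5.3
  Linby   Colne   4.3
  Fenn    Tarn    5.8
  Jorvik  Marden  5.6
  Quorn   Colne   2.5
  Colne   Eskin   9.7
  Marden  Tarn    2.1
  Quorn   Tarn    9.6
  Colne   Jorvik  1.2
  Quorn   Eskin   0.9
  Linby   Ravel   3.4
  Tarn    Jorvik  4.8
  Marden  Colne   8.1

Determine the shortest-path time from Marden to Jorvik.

5.6 min

Compare a few routes:
Marden–Colne–Jorvik: 8.1+1.2 = 9.3
Marden–Jorvik: 5.6 = 5.6
Marden–Tarn–Jorvik: 2.1+4.8 = 6.9
The minimum is 5.6 min via Marden–Jorvik.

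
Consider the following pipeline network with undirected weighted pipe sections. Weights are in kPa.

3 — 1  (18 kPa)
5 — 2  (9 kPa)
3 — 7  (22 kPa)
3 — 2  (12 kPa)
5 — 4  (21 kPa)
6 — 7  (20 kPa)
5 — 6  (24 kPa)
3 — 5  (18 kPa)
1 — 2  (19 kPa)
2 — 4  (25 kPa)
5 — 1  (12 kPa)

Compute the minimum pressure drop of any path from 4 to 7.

59 kPa

Settle nodes by increasing distance from 4:
4: 0
5: 21  (via 4)
2: 25  (via 4)
1: 33  (via 5)
3: 37  (via 2)
6: 45  (via 5)
7: 59  (via 3)
Shortest route: 4–2–3–7 = 59 kPa.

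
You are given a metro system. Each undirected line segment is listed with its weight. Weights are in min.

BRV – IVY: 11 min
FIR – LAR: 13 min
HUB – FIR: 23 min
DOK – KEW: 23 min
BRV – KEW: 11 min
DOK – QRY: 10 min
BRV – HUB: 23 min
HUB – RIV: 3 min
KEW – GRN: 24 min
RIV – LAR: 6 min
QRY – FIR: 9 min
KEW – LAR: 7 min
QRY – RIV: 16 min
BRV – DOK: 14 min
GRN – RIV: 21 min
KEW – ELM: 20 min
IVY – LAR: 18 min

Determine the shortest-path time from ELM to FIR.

Enumerating some paths:
ELM → KEW → LAR → RIV → QRY → FIR: 20+7+6+16+9 = 58
ELM → KEW → LAR → RIV → HUB → FIR: 20+7+6+3+23 = 59
ELM → KEW → LAR → FIR: 20+7+13 = 40
The minimum is 40 min via ELM → KEW → LAR → FIR.

40 min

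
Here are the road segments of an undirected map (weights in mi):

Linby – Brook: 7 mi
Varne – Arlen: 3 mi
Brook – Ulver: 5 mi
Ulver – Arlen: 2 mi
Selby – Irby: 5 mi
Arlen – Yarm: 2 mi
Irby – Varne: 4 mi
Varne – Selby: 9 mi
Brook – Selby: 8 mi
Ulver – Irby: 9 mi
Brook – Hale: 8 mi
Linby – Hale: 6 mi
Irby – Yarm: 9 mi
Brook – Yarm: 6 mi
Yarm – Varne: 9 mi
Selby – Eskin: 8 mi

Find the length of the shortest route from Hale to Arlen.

15 mi

Enumerating some paths:
Hale - Brook - Ulver - Arlen: 8+5+2 = 15
Hale - Linby - Brook - Yarm - Arlen: 6+7+6+2 = 21
Hale - Brook - Yarm - Arlen: 8+6+2 = 16
Hale - Linby - Brook - Ulver - Arlen: 6+7+5+2 = 20
The minimum is 15 mi via Hale - Brook - Ulver - Arlen.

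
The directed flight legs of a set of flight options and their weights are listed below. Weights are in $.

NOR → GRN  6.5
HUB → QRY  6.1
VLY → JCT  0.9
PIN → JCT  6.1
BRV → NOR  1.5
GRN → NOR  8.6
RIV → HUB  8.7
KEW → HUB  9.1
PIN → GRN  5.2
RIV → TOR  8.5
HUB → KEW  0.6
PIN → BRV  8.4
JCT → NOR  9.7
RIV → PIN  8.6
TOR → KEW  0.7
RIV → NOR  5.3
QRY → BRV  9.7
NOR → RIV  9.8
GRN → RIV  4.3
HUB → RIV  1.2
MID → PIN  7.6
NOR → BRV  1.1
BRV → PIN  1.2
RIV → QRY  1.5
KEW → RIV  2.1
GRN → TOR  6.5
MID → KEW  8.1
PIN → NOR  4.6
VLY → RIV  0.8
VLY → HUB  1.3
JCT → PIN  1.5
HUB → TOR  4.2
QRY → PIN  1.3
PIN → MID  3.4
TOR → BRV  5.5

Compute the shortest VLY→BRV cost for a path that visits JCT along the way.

$8.1

Best VLY to JCT: VLY–JCT costing 0.9
Shortest JCT→BRV: JCT–PIN–NOR–BRV = 7.2
Total via JCT: 0.9 + 7.2 = $8.1.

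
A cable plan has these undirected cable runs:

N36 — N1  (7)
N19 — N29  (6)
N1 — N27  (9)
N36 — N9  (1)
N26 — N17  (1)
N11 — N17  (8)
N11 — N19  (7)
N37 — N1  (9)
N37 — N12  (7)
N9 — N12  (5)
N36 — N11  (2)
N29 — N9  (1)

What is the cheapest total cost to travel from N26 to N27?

27

Shortest distances from N26:
N26: 0
N17: 1  (via N26)
N11: 9  (via N17)
N36: 11  (via N11)
N9: 12  (via N36)
N29: 13  (via N9)
N19: 16  (via N11)
N12: 17  (via N9)
N1: 18  (via N36)
N37: 24  (via N12)
N27: 27  (via N1)
Shortest route: N26–N17–N11–N36–N1–N27 = 27.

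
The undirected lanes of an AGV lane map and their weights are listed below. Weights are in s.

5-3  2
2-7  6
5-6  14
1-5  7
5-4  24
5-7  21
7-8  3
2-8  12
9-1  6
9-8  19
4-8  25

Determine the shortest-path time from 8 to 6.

Enumerating some paths:
8 - 9 - 1 - 5 - 6: 19+6+7+14 = 46
8 - 7 - 5 - 6: 3+21+14 = 38
Cheapest is 8 - 7 - 5 - 6 at 38 s.

38 s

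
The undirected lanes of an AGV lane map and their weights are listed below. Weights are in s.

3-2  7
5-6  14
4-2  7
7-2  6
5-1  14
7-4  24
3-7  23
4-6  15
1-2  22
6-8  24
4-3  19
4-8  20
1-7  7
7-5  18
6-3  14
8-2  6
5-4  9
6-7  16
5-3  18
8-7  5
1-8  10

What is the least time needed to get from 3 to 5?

18 s

Settle nodes by increasing distance from 3:
3: 0
2: 7  (via 3)
7: 13  (via 2)
8: 13  (via 2)
4: 14  (via 2)
6: 14  (via 3)
5: 18  (via 3)
Shortest route: 3–5 = 18 s.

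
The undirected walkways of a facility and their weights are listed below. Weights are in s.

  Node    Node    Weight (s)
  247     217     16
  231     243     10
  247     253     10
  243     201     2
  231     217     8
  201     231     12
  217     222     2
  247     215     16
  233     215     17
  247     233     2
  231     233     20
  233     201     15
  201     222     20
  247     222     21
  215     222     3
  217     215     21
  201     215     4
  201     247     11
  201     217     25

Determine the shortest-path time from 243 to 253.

Compare a few routes:
243 - 201 - 233 - 247 - 253: 2+15+2+10 = 29
243 - 201 - 247 - 253: 2+11+10 = 23
243 - 201 - 215 - 247 - 253: 2+4+16+10 = 32
The minimum is 23 s via 243 - 201 - 247 - 253.

23 s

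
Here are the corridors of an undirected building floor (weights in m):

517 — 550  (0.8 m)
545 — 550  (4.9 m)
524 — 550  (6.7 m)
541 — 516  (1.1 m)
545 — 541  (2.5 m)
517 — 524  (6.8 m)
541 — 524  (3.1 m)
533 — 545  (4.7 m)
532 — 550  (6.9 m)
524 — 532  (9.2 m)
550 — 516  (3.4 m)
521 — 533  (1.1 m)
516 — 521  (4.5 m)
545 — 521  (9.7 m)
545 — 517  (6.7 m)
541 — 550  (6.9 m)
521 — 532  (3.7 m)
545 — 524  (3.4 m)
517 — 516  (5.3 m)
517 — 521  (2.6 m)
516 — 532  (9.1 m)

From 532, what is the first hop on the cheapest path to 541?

521

Candidate routes:
532 - 521 - 516 - 541: 3.7+4.5+1.1 = 9.3
532 - 550 - 516 - 541: 6.9+3.4+1.1 = 11.4
532 - 516 - 541: 9.1+1.1 = 10.2
The minimum is 9.3 m via 532 - 521 - 516 - 541.
So from 532 the first move is to 521.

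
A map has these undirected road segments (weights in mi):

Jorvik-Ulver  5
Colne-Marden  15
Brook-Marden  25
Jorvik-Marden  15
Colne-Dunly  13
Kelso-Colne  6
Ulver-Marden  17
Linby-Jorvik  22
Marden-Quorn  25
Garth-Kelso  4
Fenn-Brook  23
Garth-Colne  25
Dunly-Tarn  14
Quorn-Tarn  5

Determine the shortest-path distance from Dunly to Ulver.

Settle nodes by increasing distance from Dunly:
Dunly: 0
Colne: 13  (via Dunly)
Tarn: 14  (via Dunly)
Quorn: 19  (via Tarn)
Kelso: 19  (via Colne)
Garth: 23  (via Kelso)
Marden: 28  (via Colne)
Jorvik: 43  (via Marden)
Ulver: 45  (via Marden)
Shortest route: Dunly–Colne–Marden–Ulver = 45 mi.

45 mi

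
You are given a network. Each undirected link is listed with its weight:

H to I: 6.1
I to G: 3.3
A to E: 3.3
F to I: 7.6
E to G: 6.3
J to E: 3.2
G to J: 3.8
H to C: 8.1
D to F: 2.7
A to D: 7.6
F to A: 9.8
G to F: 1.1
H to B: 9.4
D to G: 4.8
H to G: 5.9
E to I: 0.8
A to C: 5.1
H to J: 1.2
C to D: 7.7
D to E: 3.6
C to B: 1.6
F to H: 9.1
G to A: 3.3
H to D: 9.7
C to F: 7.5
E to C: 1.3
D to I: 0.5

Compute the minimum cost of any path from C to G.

Enumerating some paths:
C–E–I–D–F–G: 1.3+0.8+0.5+2.7+1.1 = 6.4
C–E–I–G: 1.3+0.8+3.3 = 5.4
C–E–I–D–G: 1.3+0.8+0.5+4.8 = 7.4
The minimum is 5.4 via C–E–I–G.

5.4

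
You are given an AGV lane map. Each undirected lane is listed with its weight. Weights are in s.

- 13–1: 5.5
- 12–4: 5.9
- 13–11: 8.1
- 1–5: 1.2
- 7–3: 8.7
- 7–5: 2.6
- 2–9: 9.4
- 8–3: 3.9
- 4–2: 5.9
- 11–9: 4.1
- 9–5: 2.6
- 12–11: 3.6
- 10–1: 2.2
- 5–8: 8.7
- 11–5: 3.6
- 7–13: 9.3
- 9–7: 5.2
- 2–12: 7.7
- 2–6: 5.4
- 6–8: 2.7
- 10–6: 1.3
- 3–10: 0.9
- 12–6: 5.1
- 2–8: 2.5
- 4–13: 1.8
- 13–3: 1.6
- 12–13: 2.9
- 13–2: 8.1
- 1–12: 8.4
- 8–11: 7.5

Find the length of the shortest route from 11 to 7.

Compare a few routes:
11–9–5–7: 4.1+2.6+2.6 = 9.3
11–9–7: 4.1+5.2 = 9.3
11–5–7: 3.6+2.6 = 6.2
The minimum is 6.2 s via 11–5–7.

6.2 s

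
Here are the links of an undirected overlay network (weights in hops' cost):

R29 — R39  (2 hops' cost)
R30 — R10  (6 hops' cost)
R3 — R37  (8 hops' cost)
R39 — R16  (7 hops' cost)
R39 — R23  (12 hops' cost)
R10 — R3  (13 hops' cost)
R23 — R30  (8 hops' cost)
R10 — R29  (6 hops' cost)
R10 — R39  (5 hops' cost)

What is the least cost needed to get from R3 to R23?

Candidate routes:
R3–R10–R39–R23: 13+5+12 = 30
R3–R10–R30–R23: 13+6+8 = 27
The minimum is 27 hops' cost via R3–R10–R30–R23.

27 hops' cost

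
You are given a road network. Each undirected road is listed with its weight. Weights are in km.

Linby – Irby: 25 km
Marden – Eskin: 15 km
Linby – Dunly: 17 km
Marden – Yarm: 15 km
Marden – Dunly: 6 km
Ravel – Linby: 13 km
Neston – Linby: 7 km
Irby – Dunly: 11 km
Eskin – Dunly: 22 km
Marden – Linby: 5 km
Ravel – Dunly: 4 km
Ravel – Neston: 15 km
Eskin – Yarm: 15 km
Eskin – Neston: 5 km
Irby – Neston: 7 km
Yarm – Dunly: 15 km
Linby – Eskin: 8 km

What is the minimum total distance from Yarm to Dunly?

15 km

Shortest distances from Yarm:
Yarm: 0
Dunly: 15  (via Yarm)
Shortest route: Yarm → Dunly = 15 km.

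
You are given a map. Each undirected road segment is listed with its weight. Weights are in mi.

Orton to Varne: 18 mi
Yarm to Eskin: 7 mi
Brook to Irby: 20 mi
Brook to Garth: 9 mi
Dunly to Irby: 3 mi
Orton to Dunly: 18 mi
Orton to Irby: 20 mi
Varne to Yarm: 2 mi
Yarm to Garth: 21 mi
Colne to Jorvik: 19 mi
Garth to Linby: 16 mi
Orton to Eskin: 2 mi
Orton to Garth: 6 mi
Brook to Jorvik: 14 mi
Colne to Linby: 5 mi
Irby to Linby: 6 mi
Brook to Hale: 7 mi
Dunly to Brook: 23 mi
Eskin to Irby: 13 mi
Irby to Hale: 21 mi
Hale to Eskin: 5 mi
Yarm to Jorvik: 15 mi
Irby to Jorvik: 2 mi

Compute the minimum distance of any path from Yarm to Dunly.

20 mi

Compare a few routes:
Yarm → Eskin → Orton → Dunly: 7+2+18 = 27
Yarm → Eskin → Orton → Irby → Dunly: 7+2+20+3 = 32
Yarm → Jorvik → Irby → Dunly: 15+2+3 = 20
Yarm → Eskin → Irby → Dunly: 7+13+3 = 23
Cheapest is Yarm → Jorvik → Irby → Dunly at 20 mi.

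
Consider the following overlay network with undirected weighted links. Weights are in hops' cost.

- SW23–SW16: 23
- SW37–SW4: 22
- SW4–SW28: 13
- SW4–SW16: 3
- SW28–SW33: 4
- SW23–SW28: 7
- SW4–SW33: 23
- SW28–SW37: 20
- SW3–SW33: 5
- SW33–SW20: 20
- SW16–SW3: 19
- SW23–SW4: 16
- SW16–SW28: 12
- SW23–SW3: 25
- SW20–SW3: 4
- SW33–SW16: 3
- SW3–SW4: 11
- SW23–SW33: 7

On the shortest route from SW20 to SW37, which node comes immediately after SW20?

SW3

Enumerating some paths:
SW20–SW3–SW4–SW37: 4+11+22 = 37
SW20–SW3–SW33–SW28–SW37: 4+5+4+20 = 33
SW20–SW3–SW33–SW16–SW4–SW37: 4+5+3+3+22 = 37
Cheapest is SW20–SW3–SW33–SW28–SW37 at 33 hops' cost.
So from SW20 the first move is to SW3.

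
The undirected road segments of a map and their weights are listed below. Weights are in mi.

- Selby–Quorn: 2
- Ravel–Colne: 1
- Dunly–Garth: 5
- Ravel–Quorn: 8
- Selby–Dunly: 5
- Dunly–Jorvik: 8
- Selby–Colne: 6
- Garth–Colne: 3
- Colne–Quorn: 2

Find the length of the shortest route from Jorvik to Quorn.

15 mi

Running Dijkstra from Jorvik:
Jorvik: 0
Dunly: 8  (via Jorvik)
Selby: 13  (via Dunly)
Garth: 13  (via Dunly)
Quorn: 15  (via Selby)
Shortest route: Jorvik → Dunly → Selby → Quorn = 15 mi.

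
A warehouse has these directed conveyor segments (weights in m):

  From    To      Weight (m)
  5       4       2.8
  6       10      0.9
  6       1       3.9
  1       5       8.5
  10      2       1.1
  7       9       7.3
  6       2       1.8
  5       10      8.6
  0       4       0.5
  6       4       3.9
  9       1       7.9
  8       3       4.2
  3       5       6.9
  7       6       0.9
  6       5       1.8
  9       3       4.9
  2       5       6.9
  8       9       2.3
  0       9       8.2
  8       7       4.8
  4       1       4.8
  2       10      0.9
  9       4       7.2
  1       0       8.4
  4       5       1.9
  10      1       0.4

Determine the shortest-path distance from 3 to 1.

Compare a few routes:
3 → 5 → 10 → 1: 6.9+8.6+0.4 = 15.9
3 → 5 → 4 → 1: 6.9+2.8+4.8 = 14.5
Cheapest is 3 → 5 → 4 → 1 at 14.5 m.

14.5 m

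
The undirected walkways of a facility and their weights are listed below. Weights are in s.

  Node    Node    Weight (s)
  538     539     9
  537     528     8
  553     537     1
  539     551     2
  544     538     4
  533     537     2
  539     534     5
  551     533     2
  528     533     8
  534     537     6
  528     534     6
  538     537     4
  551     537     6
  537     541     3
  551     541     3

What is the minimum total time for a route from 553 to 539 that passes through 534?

12 s

Shortest 553→534: 553–537–534 = 7
Best 534 to 539: 534–539 costing 5
Total via 534: 7 + 5 = 12 s.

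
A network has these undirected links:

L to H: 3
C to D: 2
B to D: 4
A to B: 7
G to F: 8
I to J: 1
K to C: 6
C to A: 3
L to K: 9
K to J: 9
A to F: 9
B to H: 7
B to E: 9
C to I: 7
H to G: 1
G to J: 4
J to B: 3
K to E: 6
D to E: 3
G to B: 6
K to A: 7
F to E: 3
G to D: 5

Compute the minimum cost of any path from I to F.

13

Shortest distances from I:
I: 0
J: 1  (via I)
B: 4  (via J)
G: 5  (via J)
H: 6  (via G)
C: 7  (via I)
D: 8  (via B)
L: 9  (via H)
A: 10  (via C)
K: 10  (via J)
E: 11  (via D)
F: 13  (via G)
Shortest route: I–J–G–F = 13.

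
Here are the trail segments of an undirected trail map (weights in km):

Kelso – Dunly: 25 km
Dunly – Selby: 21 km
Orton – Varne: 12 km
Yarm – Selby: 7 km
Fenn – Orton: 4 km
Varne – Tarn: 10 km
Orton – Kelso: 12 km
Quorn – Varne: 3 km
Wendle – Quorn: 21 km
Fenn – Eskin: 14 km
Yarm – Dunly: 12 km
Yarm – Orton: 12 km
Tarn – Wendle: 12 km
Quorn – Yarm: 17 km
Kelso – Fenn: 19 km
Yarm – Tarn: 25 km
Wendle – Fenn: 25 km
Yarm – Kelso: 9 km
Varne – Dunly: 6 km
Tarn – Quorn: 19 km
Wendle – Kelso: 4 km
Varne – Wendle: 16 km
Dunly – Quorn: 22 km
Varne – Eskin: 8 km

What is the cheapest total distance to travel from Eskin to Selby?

33 km

Candidate routes:
Eskin → Varne → Dunly → Yarm → Selby: 8+6+12+7 = 33
Eskin → Varne → Quorn → Yarm → Selby: 8+3+17+7 = 35
Eskin → Fenn → Orton → Yarm → Selby: 14+4+12+7 = 37
Eskin → Varne → Dunly → Selby: 8+6+21 = 35
The minimum is 33 km via Eskin → Varne → Dunly → Yarm → Selby.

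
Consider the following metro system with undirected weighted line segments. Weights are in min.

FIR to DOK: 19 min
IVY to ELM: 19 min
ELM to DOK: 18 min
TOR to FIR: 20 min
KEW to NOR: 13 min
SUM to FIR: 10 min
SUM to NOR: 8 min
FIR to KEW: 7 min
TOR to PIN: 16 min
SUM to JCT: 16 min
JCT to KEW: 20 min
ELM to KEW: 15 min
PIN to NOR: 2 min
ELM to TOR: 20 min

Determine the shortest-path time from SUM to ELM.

Enumerating some paths:
SUM–FIR–KEW–ELM: 10+7+15 = 32
SUM–NOR–KEW–ELM: 8+13+15 = 36
The minimum is 32 min via SUM–FIR–KEW–ELM.

32 min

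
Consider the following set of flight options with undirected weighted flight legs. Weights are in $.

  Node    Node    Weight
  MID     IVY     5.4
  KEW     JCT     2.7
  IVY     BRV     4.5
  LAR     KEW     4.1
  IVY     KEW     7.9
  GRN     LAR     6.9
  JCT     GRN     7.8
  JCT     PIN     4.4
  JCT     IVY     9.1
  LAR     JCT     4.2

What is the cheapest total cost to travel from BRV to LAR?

$16.5

Candidate routes:
BRV–IVY–JCT–LAR: 4.5+9.1+4.2 = 17.8
BRV–IVY–KEW–LAR: 4.5+7.9+4.1 = 16.5
BRV–IVY–KEW–JCT–LAR: 4.5+7.9+2.7+4.2 = 19.3
Cheapest is BRV–IVY–KEW–LAR at $16.5.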